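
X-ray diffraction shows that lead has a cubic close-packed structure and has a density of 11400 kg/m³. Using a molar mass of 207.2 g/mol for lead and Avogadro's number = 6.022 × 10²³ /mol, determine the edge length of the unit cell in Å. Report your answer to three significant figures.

With Z = 4 atoms per FCC cell, a³ = Z·M/(N_A·ρ) = 4 × 207.2 / (6.022 × 10²³ × 11.40 g/cm³) = 1.207 × 10^-22 cm³.
a = (1.207 × 10^-22)^(1/3) = 4.942 × 10^-8 cm = 4.94 Å.

4.94 Å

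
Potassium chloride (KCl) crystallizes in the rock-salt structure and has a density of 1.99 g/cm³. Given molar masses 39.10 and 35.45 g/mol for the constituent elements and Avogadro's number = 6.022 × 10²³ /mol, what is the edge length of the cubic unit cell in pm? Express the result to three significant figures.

M(KCl) = 74.55 g/mol; Z = 4 formula units per cell.
a³ = Z·M/(N_A·ρ) = 4 × 74.55 / (6.022 × 10²³ × 1.99) = 2.488 × 10^-22 cm³, so a = 6.290 × 10^-8 cm = 629 pm.

629 pm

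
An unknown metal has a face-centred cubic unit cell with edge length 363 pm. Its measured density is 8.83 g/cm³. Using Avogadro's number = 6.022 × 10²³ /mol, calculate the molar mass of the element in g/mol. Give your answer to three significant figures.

An FCC cell has Z = 4 atoms; a = 3.630 × 10^-8 cm.
M = ρ·N_A·a³/Z = 8.83 × 6.022 × 10²³ × 4.783 × 10^-23 / 4 = 63.6 g/mol.

63.6 g/mol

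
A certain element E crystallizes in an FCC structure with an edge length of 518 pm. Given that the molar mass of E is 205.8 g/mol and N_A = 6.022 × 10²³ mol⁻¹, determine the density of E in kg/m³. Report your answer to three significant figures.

9840 kg/m³

An FCC unit cell contains Z = 4 atoms.
Cell volume: a³ = (518 pm)³ = (5.180 × 10^-8 cm)³ = 1.390 × 10^-22 cm³.
ρ = Z·M/(N_A·a³) = 4 × 205.8 / (6.022 × 10²³ × 1.390 × 10^-22) = 9.835 g/cm³ = 9840 kg/m³.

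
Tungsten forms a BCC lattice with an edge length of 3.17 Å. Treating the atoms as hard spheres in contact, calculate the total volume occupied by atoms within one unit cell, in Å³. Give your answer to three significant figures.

21.7 Å³

In a BCC lattice atoms touch along the body diagonal, so √3·a = 4r, so r = 0.4330a = 1.373 Å.
V_atoms = Z × (4/3)πr³ = 2 × (4/3)π × (1.373)³ = 21.7 Å³.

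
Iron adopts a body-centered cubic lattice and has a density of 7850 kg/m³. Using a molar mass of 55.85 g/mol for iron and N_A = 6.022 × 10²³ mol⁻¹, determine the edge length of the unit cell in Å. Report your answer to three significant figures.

2.87 Å

With Z = 2 atoms per BCC cell, a³ = Z·M/(N_A·ρ) = 2 × 55.85 / (6.022 × 10²³ × 7.850 g/cm³) = 2.363 × 10^-23 cm³.
a = (2.363 × 10^-23)^(1/3) = 2.870 × 10^-8 cm = 2.87 Å.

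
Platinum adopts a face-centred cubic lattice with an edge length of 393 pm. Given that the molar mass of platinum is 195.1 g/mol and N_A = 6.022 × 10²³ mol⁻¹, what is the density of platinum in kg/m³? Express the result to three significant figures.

An FCC unit cell contains Z = 4 atoms.
Cell volume: a³ = (393 pm)³ = (3.930 × 10^-8 cm)³ = 6.070 × 10^-23 cm³.
ρ = Z·M/(N_A·a³) = 4 × 195.1 / (6.022 × 10²³ × 6.070 × 10^-23) = 21.35 g/cm³ = 21400 kg/m³.

21400 kg/m³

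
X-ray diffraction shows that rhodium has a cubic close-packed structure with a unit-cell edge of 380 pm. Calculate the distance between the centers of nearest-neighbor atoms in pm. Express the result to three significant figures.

In an FCC structure, atoms touch along the face diagonal, so √2·a = 4r; the nearest-neighbor distance equals 2r = 0.7071·a.
d = 0.7071 × 380 = 269 pm.

269 pm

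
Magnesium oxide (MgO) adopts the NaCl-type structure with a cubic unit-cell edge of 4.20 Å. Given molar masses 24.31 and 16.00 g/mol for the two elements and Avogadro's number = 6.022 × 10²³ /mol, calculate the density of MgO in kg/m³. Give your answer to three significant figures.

The NaCl-type structure contains Z = 4 formula units per cell; M(MgO) = 24.31 + 16.00 = 40.31 g/mol.
a³ = (4.200 × 10^-8 cm)³ = 7.409 × 10^-23 cm³.
ρ = 4 × 40.31 / (6.022 × 10²³ × 7.409 × 10^-23) = 3.614 g/cm³ = 3610 kg/m³.

3610 kg/m³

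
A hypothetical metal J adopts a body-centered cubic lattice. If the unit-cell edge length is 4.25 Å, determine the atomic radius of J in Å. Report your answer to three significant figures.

1.84 Å

In a BCC lattice, atoms touch along the body diagonal, so √3·a = 4r.
r = √3·a/4 = 1.7321 × 4.25 / 4 = 1.84 Å.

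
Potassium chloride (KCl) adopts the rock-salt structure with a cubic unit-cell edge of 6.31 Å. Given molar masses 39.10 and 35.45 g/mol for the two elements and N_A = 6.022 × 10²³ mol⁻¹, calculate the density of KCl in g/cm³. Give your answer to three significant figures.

1.97 g/cm³

The rock-salt structure contains Z = 4 formula units per cell; M(KCl) = 39.10 + 35.45 = 74.55 g/mol.
a³ = (6.310 × 10^-8 cm)³ = 2.512 × 10^-22 cm³.
ρ = 4 × 74.55 / (6.022 × 10²³ × 2.512 × 10^-22) = 1.971 g/cm³.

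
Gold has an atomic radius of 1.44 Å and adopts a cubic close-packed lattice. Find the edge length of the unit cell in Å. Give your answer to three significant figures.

4.07 Å

In an FCC lattice, atoms touch along the face diagonal, so √2·a = 4r.
a = 4r/√2 = 4 × 1.44 / 1.4142 = 4.07 Å.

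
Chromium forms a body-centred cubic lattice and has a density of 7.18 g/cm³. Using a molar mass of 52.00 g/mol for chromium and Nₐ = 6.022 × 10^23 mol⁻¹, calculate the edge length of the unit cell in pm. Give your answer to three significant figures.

With Z = 2 atoms per BCC cell, a³ = Z·M/(N_A·ρ) = 2 × 52.00 / (6.022 × 10²³ × 7.180 g/cm³) = 2.405 × 10^-23 cm³.
a = (2.405 × 10^-23)^(1/3) = 2.887 × 10^-8 cm = 289 pm.

289 pm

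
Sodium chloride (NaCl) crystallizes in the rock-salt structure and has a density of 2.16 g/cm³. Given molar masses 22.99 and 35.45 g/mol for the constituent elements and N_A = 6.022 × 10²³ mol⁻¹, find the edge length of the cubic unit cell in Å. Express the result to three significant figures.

5.64 Å

M(NaCl) = 58.44 g/mol; Z = 4 formula units per cell.
a³ = Z·M/(N_A·ρ) = 4 × 58.44 / (6.022 × 10²³ × 2.16) = 1.797 × 10^-22 cm³, so a = 5.643 × 10^-8 cm = 5.64 Å.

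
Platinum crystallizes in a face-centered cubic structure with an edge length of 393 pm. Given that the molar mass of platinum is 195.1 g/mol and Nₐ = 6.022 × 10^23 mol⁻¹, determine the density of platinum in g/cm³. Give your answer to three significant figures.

An FCC unit cell contains Z = 4 atoms.
Cell volume: a³ = (393 pm)³ = (3.930 × 10^-8 cm)³ = 6.070 × 10^-23 cm³.
ρ = Z·M/(N_A·a³) = 4 × 195.1 / (6.022 × 10²³ × 6.070 × 10^-23) = 21.35 g/cm³.

21.4 g/cm³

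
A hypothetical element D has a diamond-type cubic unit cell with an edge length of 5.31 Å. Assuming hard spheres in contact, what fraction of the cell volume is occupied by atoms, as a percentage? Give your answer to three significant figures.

34.0%

In a diamond cubic lattice nearest neighbors lie along the body diagonal with √3·a = 8r, so r = 0.2165a = 1.150 Å.
Packing fraction = Z·(4/3)πr³ / a³ = 8 × (4/3)π × (1.150)³ / (5.31)³ = 0.3401 = 34.0%.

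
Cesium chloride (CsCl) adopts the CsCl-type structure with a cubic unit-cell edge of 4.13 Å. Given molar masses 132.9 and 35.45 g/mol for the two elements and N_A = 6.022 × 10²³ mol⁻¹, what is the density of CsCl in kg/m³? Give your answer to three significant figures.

3970 kg/m³

The CsCl-type structure contains Z = 1 formula unit per cell; M(CsCl) = 132.9 + 35.45 = 168.35 g/mol.
a³ = (4.130 × 10^-8 cm)³ = 7.044 × 10^-23 cm³.
ρ = 1 × 168.35 / (6.022 × 10²³ × 7.044 × 10^-23) = 3.968 g/cm³ = 3970 kg/m³.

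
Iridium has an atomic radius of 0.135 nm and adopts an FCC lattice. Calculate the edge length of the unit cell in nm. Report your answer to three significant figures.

In an FCC lattice, atoms touch along the face diagonal, so √2·a = 4r.
a = 4r/√2 = 4 × 0.135 / 1.4142 = 0.382 nm.

0.382 nm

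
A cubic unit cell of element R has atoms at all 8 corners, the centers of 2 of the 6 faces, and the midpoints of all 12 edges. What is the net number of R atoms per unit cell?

Corner atoms are shared by 8 cells (1/8 each), face atoms by 2 (1/2 each), edge atoms by 4 (1/4 each).
Net atoms = 8 × 1/8 + 2 × 1/2 + 12 × 1/4 = 1 + 1 + 3 = 5.

5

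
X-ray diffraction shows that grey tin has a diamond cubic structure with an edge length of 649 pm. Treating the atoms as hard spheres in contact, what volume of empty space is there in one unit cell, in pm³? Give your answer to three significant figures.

1.80 × 10^8 pm³

In a diamond cubic lattice nearest neighbors lie along the body diagonal with √3·a = 8r, so r = 0.2165a = 140.5 pm.
V_cell = a³ = 2.734 × 10^8 pm³; V_atoms = 8 × (4/3)πr³ = 9.297 × 10^7 pm³.
Empty space = 2.734 × 10^8 − 9.297 × 10^7 = 1.80 × 10^8 pm³.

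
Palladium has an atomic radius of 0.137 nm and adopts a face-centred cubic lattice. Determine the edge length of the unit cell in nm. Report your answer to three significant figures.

In an FCC lattice, atoms touch along the face diagonal, so √2·a = 4r.
a = 4r/√2 = 4 × 0.137 / 1.4142 = 0.387 nm.

0.387 nm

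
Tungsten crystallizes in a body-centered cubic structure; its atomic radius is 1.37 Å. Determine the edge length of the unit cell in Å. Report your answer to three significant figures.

3.16 Å

In a BCC lattice, atoms touch along the body diagonal, so √3·a = 4r.
a = 4r/√3 = 4 × 1.37 / 1.7321 = 3.16 Å.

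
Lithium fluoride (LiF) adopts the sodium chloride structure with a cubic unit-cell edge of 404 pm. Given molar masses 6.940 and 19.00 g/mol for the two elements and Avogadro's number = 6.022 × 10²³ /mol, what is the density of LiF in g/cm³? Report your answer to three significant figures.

The sodium chloride structure contains Z = 4 formula units per cell; M(LiF) = 6.940 + 19.00 = 25.94 g/mol.
a³ = (4.040 × 10^-8 cm)³ = 6.594 × 10^-23 cm³.
ρ = 4 × 25.94 / (6.022 × 10²³ × 6.594 × 10^-23) = 2.613 g/cm³.

2.61 g/cm³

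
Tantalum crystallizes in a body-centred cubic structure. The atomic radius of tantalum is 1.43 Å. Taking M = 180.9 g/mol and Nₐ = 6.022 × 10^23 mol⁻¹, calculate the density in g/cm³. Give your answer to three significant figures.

In a BCC lattice, atoms touch along the body diagonal, so √3·a = 4r, giving a = 3.302 Å = 3.302 × 10^-8 cm.
With Z = 2, ρ = Z·M/(N_A·a³) = 2 × 180.9 / (6.022 × 10²³ × 3.602 × 10^-23) = 16.68 g/cm³.

16.7 g/cm³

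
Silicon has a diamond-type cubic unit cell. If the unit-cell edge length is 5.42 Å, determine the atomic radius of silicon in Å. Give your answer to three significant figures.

In a diamond cubic lattice, nearest neighbors lie along the body diagonal with √3·a = 8r.
r = √3·a/8 = 1.7321 × 5.42 / 8 = 1.17 Å.

1.17 Å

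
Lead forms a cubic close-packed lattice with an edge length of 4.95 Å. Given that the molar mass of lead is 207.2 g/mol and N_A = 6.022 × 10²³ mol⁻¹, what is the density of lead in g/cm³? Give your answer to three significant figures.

11.3 g/cm³

An FCC unit cell contains Z = 4 atoms.
Cell volume: a³ = (4.95 Å)³ = (4.950 × 10^-8 cm)³ = 1.213 × 10^-22 cm³.
ρ = Z·M/(N_A·a³) = 4 × 207.2 / (6.022 × 10²³ × 1.213 × 10^-22) = 11.35 g/cm³.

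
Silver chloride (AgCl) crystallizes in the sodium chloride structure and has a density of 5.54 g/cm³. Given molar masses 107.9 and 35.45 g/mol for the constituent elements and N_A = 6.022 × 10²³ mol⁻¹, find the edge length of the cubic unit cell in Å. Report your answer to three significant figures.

5.56 Å

M(AgCl) = 143.35 g/mol; Z = 4 formula units per cell.
a³ = Z·M/(N_A·ρ) = 4 × 143.35 / (6.022 × 10²³ × 5.54) = 1.719 × 10^-22 cm³, so a = 5.560 × 10^-8 cm = 5.56 Å.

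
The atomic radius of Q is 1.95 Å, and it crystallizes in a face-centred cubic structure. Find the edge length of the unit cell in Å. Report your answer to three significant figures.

In an FCC lattice, atoms touch along the face diagonal, so √2·a = 4r.
a = 4r/√2 = 4 × 1.95 / 1.4142 = 5.52 Å.

5.52 Å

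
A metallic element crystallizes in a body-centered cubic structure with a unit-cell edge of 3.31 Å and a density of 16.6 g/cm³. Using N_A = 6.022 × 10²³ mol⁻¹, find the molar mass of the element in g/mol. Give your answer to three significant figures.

181 g/mol

A BCC cell has Z = 2 atoms; a = 3.310 × 10^-8 cm.
M = ρ·N_A·a³/Z = 16.6 × 6.022 × 10²³ × 3.626 × 10^-23 / 2 = 181 g/mol.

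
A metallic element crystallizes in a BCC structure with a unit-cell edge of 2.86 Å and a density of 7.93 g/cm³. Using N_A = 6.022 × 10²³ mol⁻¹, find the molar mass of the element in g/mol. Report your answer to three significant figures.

55.9 g/mol

A BCC cell has Z = 2 atoms; a = 2.860 × 10^-8 cm.
M = ρ·N_A·a³/Z = 7.93 × 6.022 × 10²³ × 2.339 × 10^-23 / 2 = 55.9 g/mol.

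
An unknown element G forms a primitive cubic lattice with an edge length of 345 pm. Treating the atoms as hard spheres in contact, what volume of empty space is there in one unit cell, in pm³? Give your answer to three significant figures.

In a simple cubic lattice atoms touch along the cell edge, so a = 2r, so r = 0.5000a = 172.5 pm.
V_cell = a³ = 4.106 × 10^7 pm³; V_atoms = 1 × (4/3)πr³ = 2.150 × 10^7 pm³.
Empty space = 4.106 × 10^7 − 2.150 × 10^7 = 1.96 × 10^7 pm³.

1.96 × 10^7 pm³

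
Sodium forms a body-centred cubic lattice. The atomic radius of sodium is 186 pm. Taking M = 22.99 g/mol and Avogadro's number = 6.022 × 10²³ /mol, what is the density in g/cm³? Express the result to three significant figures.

In a BCC lattice, atoms touch along the body diagonal, so √3·a = 4r, giving a = 429.5 pm = 4.295 × 10^-8 cm.
With Z = 2, ρ = Z·M/(N_A·a³) = 2 × 22.99 / (6.022 × 10²³ × 7.926 × 10^-23) = 0.9634 g/cm³.

0.963 g/cm³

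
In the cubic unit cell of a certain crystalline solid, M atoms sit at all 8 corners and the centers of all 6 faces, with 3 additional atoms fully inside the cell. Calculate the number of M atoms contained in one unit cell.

Corner atoms are shared by 8 cells (1/8 each), face atoms by 2 (1/2 each), interior atoms are unshared.
Net atoms = 8 × 1/8 + 6 × 1/2 + 3 = 1 + 3 + 3 = 7.

7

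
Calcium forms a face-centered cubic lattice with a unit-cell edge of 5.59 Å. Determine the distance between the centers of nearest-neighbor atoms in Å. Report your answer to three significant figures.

3.95 Å

In an FCC structure, atoms touch along the face diagonal, so √2·a = 4r; the nearest-neighbor distance equals 2r = 0.7071·a.
d = 0.7071 × 5.59 = 3.95 Å.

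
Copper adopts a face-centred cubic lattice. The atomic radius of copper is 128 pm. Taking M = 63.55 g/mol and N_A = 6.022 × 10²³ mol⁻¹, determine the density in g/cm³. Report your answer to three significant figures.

8.90 g/cm³

In an FCC lattice, atoms touch along the face diagonal, so √2·a = 4r, giving a = 362.0 pm = 3.620 × 10^-8 cm.
With Z = 4, ρ = Z·M/(N_A·a³) = 4 × 63.55 / (6.022 × 10²³ × 4.745 × 10^-23) = 8.895 g/cm³.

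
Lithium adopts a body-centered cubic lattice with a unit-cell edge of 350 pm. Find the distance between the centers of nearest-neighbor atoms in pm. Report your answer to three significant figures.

303 pm

In a BCC structure, atoms touch along the body diagonal, so √3·a = 4r; the nearest-neighbor distance equals 2r = 0.8660·a.
d = 0.8660 × 350 = 303 pm.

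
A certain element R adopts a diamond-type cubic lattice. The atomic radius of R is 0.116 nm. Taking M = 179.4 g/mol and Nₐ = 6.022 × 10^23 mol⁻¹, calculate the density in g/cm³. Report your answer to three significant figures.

15.5 g/cm³

In a diamond cubic lattice, nearest neighbors lie along the body diagonal with √3·a = 8r, giving a = 0.5358 nm = 5.358 × 10^-8 cm.
With Z = 8, ρ = Z·M/(N_A·a³) = 8 × 179.4 / (6.022 × 10²³ × 1.538 × 10^-22) = 15.50 g/cm³.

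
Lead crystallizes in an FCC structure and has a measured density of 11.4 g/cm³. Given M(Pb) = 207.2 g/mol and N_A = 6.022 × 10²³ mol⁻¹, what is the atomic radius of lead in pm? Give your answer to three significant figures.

For an FCC cell (Z = 4), a³ = Z·M/(N_A·ρ) = 4 × 207.2 / (6.022 × 10²³ × 11.40) = 1.207 × 10^-22 cm³, so a = 4.942 × 10^-8 cm = 494.2 pm.
Atoms touch along the face diagonal, so √2·a = 4r, so r = 0.3536 × a = 175 pm.

175 pm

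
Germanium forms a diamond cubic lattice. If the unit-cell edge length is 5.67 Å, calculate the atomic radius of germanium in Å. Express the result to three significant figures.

1.23 Å

In a diamond cubic lattice, nearest neighbors lie along the body diagonal with √3·a = 8r.
r = √3·a/8 = 1.7321 × 5.67 / 8 = 1.23 Å.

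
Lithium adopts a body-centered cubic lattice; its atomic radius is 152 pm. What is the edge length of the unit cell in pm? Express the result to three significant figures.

351 pm

In a BCC lattice, atoms touch along the body diagonal, so √3·a = 4r.
a = 4r/√3 = 4 × 152 / 1.7321 = 351 pm.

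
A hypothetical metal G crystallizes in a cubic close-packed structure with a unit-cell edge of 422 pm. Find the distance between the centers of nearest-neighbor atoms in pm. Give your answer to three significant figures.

298 pm

In an FCC structure, atoms touch along the face diagonal, so √2·a = 4r; the nearest-neighbor distance equals 2r = 0.7071·a.
d = 0.7071 × 422 = 298 pm.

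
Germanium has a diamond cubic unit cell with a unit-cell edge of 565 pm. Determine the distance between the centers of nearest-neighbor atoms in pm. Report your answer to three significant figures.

In a diamond cubic structure, nearest neighbors lie along the body diagonal with √3·a = 8r; the nearest-neighbor distance equals 2r = 0.4330·a.
d = 0.4330 × 565 = 245 pm.

245 pm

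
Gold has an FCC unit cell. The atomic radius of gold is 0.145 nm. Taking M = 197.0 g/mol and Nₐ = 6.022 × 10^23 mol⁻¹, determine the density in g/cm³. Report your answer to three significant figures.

19.0 g/cm³

In an FCC lattice, atoms touch along the face diagonal, so √2·a = 4r, giving a = 0.4101 nm = 4.101 × 10^-8 cm.
With Z = 4, ρ = Z·M/(N_A·a³) = 4 × 197.0 / (6.022 × 10²³ × 6.898 × 10^-23) = 18.97 g/cm³.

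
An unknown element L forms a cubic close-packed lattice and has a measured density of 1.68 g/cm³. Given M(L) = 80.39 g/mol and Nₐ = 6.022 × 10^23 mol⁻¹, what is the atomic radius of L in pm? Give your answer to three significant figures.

241 pm

For an FCC cell (Z = 4), a³ = Z·M/(N_A·ρ) = 4 × 80.39 / (6.022 × 10²³ × 1.680) = 3.178 × 10^-22 cm³, so a = 6.824 × 10^-8 cm = 682.4 pm.
Atoms touch along the face diagonal, so √2·a = 4r, so r = 0.3536 × a = 241 pm.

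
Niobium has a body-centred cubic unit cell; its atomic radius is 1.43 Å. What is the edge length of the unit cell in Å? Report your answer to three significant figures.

3.30 Å

In a BCC lattice, atoms touch along the body diagonal, so √3·a = 4r.
a = 4r/√3 = 4 × 1.43 / 1.7321 = 3.30 Å.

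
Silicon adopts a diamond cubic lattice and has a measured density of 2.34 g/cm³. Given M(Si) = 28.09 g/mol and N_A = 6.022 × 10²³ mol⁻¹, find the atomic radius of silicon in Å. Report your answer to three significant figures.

1.17 Å

For a diamond cubic cell (Z = 8), a³ = Z·M/(N_A·ρ) = 8 × 28.09 / (6.022 × 10²³ × 2.340) = 1.595 × 10^-22 cm³, so a = 5.423 × 10^-8 cm = 5.423 Å.
Nearest neighbors lie along the body diagonal with √3·a = 8r, so r = 0.2165 × a = 1.17 Å.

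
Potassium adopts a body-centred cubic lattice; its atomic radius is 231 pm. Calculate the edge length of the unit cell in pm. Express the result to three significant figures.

In a BCC lattice, atoms touch along the body diagonal, so √3·a = 4r.
a = 4r/√3 = 4 × 231 / 1.7321 = 533 pm.

533 pm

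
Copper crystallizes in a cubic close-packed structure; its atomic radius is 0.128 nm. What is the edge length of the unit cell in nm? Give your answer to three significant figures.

0.362 nm

In an FCC lattice, atoms touch along the face diagonal, so √2·a = 4r.
a = 4r/√2 = 4 × 0.128 / 1.4142 = 0.362 nm.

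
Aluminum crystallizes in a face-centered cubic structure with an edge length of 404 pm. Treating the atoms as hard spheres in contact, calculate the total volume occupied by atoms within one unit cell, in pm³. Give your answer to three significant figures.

In an FCC lattice atoms touch along the face diagonal, so √2·a = 4r, so r = 0.3536a = 142.8 pm.
V_atoms = Z × (4/3)πr³ = 4 × (4/3)π × (142.8)³ = 4.88 × 10^7 pm³.

4.88 × 10^7 pm³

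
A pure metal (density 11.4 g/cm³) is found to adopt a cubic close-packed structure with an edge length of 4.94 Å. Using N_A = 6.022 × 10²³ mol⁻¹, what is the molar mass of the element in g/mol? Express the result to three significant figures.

An FCC cell has Z = 4 atoms; a = 4.940 × 10^-8 cm.
M = ρ·N_A·a³/Z = 11.4 × 6.022 × 10²³ × 1.206 × 10^-22 / 4 = 207 g/mol.

207 g/mol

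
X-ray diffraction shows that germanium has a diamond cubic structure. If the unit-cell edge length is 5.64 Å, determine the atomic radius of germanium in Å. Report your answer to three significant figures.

In a diamond cubic lattice, nearest neighbors lie along the body diagonal with √3·a = 8r.
r = √3·a/8 = 1.7321 × 5.64 / 8 = 1.22 Å.

1.22 Å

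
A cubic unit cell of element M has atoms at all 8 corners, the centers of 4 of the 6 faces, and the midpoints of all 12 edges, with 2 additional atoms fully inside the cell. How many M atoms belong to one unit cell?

8

Corner atoms are shared by 8 cells (1/8 each), face atoms by 2 (1/2 each), edge atoms by 4 (1/4 each), interior atoms are unshared.
Net atoms = 8 × 1/8 + 4 × 1/2 + 12 × 1/4 + 2 = 1 + 2 + 3 + 2 = 8.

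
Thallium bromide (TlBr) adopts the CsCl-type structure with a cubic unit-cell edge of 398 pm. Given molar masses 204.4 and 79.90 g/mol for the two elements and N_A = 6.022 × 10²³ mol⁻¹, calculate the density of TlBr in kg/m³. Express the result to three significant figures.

The CsCl-type structure contains Z = 1 formula unit per cell; M(TlBr) = 204.4 + 79.90 = 284.3 g/mol.
a³ = (3.980 × 10^-8 cm)³ = 6.304 × 10^-23 cm³.
ρ = 1 × 284.3 / (6.022 × 10²³ × 6.304 × 10^-23) = 7.488 g/cm³ = 7490 kg/m³.

7490 kg/m³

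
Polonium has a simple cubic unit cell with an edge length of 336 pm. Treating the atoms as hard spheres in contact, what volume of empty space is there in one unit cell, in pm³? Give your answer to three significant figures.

1.81 × 10^7 pm³

In a simple cubic lattice atoms touch along the cell edge, so a = 2r, so r = 0.5000a = 168.0 pm.
V_cell = a³ = 3.793 × 10^7 pm³; V_atoms = 1 × (4/3)πr³ = 1.986 × 10^7 pm³.
Empty space = 3.793 × 10^7 − 1.986 × 10^7 = 1.81 × 10^7 pm³.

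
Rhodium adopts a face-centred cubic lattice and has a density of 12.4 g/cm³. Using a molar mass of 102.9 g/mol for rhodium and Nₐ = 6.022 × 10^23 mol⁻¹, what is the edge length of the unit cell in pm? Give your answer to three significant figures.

With Z = 4 atoms per FCC cell, a³ = Z·M/(N_A·ρ) = 4 × 102.9 / (6.022 × 10²³ × 12.40 g/cm³) = 5.512 × 10^-23 cm³.
a = (5.512 × 10^-23)^(1/3) = 3.806 × 10^-8 cm = 381 pm.

381 pm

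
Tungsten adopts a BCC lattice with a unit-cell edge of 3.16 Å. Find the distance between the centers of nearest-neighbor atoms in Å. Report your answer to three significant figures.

2.74 Å

In a BCC structure, atoms touch along the body diagonal, so √3·a = 4r; the nearest-neighbor distance equals 2r = 0.8660·a.
d = 0.8660 × 3.16 = 2.74 Å.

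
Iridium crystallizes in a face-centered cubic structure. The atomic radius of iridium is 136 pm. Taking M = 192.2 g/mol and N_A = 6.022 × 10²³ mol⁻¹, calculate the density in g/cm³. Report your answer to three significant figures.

In an FCC lattice, atoms touch along the face diagonal, so √2·a = 4r, giving a = 384.7 pm = 3.847 × 10^-8 cm.
With Z = 4, ρ = Z·M/(N_A·a³) = 4 × 192.2 / (6.022 × 10²³ × 5.692 × 10^-23) = 22.43 g/cm³.

22.4 g/cm³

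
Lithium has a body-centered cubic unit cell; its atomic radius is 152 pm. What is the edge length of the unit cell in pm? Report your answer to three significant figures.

In a BCC lattice, atoms touch along the body diagonal, so √3·a = 4r.
a = 4r/√3 = 4 × 152 / 1.7321 = 351 pm.

351 pm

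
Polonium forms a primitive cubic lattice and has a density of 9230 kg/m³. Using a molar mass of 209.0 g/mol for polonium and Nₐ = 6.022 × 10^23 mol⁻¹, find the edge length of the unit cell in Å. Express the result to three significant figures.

3.35 Å

With Z = 1 atom per simple cubic cell, a³ = Z·M/(N_A·ρ) = 1 × 209.0 / (6.022 × 10²³ × 9.230 g/cm³) = 3.760 × 10^-23 cm³.
a = (3.760 × 10^-23)^(1/3) = 3.350 × 10^-8 cm = 3.35 Å.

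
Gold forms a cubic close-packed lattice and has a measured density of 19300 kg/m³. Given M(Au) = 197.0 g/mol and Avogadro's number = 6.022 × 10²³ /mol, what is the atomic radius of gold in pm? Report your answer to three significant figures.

144 pm

For an FCC cell (Z = 4), a³ = Z·M/(N_A·ρ) = 4 × 197.0 / (6.022 × 10²³ × 19.30) = 6.780 × 10^-23 cm³, so a = 4.078 × 10^-8 cm = 407.8 pm.
Atoms touch along the face diagonal, so √2·a = 4r, so r = 0.3536 × a = 144 pm.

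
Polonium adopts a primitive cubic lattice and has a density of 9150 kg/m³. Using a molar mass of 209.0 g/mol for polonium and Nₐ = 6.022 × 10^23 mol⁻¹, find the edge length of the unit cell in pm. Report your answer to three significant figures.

336 pm

With Z = 1 atom per simple cubic cell, a³ = Z·M/(N_A·ρ) = 1 × 209.0 / (6.022 × 10²³ × 9.150 g/cm³) = 3.793 × 10^-23 cm³.
a = (3.793 × 10^-23)^(1/3) = 3.360 × 10^-8 cm = 336 pm.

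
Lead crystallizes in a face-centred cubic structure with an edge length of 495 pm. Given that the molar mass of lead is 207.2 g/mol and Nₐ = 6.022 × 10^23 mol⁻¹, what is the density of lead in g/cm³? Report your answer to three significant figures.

11.3 g/cm³

An FCC unit cell contains Z = 4 atoms.
Cell volume: a³ = (495 pm)³ = (4.950 × 10^-8 cm)³ = 1.213 × 10^-22 cm³.
ρ = Z·M/(N_A·a³) = 4 × 207.2 / (6.022 × 10²³ × 1.213 × 10^-22) = 11.35 g/cm³.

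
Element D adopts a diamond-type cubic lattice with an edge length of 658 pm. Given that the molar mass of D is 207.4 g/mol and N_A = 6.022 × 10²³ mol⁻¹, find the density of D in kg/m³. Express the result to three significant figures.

A diamond cubic unit cell contains Z = 8 atoms.
Cell volume: a³ = (658 pm)³ = (6.580 × 10^-8 cm)³ = 2.849 × 10^-22 cm³.
ρ = Z·M/(N_A·a³) = 8 × 207.4 / (6.022 × 10²³ × 2.849 × 10^-22) = 9.671 g/cm³ = 9670 kg/m³.

9670 kg/m³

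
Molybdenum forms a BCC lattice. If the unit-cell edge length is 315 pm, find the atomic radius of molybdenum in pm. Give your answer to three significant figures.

136 pm

In a BCC lattice, atoms touch along the body diagonal, so √3·a = 4r.
r = √3·a/4 = 1.7321 × 315 / 4 = 136 pm.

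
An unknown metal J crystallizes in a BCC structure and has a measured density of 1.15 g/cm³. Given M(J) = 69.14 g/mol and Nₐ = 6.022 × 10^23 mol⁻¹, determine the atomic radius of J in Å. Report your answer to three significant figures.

2.53 Å

For a BCC cell (Z = 2), a³ = Z·M/(N_A·ρ) = 2 × 69.14 / (6.022 × 10²³ × 1.150) = 1.997 × 10^-22 cm³, so a = 5.845 × 10^-8 cm = 5.845 Å.
Atoms touch along the body diagonal, so √3·a = 4r, so r = 0.4330 × a = 2.53 Å.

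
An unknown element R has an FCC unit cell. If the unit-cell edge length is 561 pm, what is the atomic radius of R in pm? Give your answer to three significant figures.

198 pm

In an FCC lattice, atoms touch along the face diagonal, so √2·a = 4r.
r = √2·a/4 = 1.4142 × 561 / 4 = 198 pm.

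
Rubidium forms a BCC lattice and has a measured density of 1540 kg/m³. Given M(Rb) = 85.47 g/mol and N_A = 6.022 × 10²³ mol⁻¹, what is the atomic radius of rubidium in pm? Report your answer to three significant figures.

246 pm

For a BCC cell (Z = 2), a³ = Z·M/(N_A·ρ) = 2 × 85.47 / (6.022 × 10²³ × 1.540) = 1.843 × 10^-22 cm³, so a = 5.691 × 10^-8 cm = 569.1 pm.
Atoms touch along the body diagonal, so √3·a = 4r, so r = 0.4330 × a = 246 pm.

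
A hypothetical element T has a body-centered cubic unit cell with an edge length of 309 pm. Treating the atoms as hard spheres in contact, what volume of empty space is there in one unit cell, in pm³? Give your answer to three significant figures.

In a BCC lattice atoms touch along the body diagonal, so √3·a = 4r, so r = 0.4330a = 133.8 pm.
V_cell = a³ = 2.950 × 10^7 pm³; V_atoms = 2 × (4/3)πr³ = 2.007 × 10^7 pm³.
Empty space = 2.950 × 10^7 − 2.007 × 10^7 = 9.44 × 10^6 pm³.

9.44 × 10^6 pm³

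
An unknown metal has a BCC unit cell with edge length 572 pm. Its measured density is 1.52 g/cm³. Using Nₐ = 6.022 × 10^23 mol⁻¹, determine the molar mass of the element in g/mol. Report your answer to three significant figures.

A BCC cell has Z = 2 atoms; a = 5.720 × 10^-8 cm.
M = ρ·N_A·a³/Z = 1.52 × 6.022 × 10²³ × 1.871 × 10^-22 / 2 = 85.7 g/mol.

85.7 g/mol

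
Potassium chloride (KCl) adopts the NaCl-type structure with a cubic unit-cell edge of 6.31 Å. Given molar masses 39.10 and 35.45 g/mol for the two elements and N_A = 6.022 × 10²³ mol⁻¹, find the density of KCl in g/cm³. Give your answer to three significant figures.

1.97 g/cm³

The NaCl-type structure contains Z = 4 formula units per cell; M(KCl) = 39.10 + 35.45 = 74.55 g/mol.
a³ = (6.310 × 10^-8 cm)³ = 2.512 × 10^-22 cm³.
ρ = 4 × 74.55 / (6.022 × 10²³ × 2.512 × 10^-22) = 1.971 g/cm³.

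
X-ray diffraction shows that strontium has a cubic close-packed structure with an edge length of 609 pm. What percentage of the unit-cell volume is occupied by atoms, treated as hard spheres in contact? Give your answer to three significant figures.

In an FCC lattice atoms touch along the face diagonal, so √2·a = 4r, so r = 0.3536a = 215.3 pm.
Packing fraction = Z·(4/3)πr³ / a³ = 4 × (4/3)π × (215.3)³ / (609)³ = 0.7405 = 74.0%.

74.0%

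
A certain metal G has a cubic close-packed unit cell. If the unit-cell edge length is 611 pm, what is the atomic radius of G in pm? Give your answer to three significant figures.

In an FCC lattice, atoms touch along the face diagonal, so √2·a = 4r.
r = √2·a/4 = 1.4142 × 611 / 4 = 216 pm.

216 pm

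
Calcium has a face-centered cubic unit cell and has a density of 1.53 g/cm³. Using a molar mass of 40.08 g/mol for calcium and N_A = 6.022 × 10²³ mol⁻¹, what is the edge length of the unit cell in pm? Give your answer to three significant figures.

With Z = 4 atoms per FCC cell, a³ = Z·M/(N_A·ρ) = 4 × 40.08 / (6.022 × 10²³ × 1.530 g/cm³) = 1.740 × 10^-22 cm³.
a = (1.740 × 10^-22)^(1/3) = 5.583 × 10^-8 cm = 558 pm.

558 pm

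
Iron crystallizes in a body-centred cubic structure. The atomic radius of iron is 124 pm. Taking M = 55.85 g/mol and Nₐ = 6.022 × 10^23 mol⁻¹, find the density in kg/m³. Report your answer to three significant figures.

7900 kg/m³

In a BCC lattice, atoms touch along the body diagonal, so √3·a = 4r, giving a = 286.4 pm = 2.864 × 10^-8 cm.
With Z = 2, ρ = Z·M/(N_A·a³) = 2 × 55.85 / (6.022 × 10²³ × 2.348 × 10^-23) = 7.899 g/cm³ = 7900 kg/m³.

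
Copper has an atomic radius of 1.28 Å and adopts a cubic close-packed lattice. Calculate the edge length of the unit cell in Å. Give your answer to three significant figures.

In an FCC lattice, atoms touch along the face diagonal, so √2·a = 4r.
a = 4r/√2 = 4 × 1.28 / 1.4142 = 3.62 Å.

3.62 Å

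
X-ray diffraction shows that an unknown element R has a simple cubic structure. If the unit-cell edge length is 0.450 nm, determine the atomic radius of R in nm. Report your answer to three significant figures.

0.225 nm

In a simple cubic lattice, atoms touch along the cell edge, so a = 2r.
r = a/2 = 0.450/2 = 0.225 nm.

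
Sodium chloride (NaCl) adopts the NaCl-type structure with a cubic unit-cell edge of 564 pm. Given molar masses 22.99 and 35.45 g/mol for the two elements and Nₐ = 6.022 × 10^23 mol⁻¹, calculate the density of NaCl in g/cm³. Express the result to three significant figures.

The NaCl-type structure contains Z = 4 formula units per cell; M(NaCl) = 22.99 + 35.45 = 58.44 g/mol.
a³ = (5.640 × 10^-8 cm)³ = 1.794 × 10^-22 cm³.
ρ = 4 × 58.44 / (6.022 × 10²³ × 1.794 × 10^-22) = 2.164 g/cm³.

2.16 g/cm³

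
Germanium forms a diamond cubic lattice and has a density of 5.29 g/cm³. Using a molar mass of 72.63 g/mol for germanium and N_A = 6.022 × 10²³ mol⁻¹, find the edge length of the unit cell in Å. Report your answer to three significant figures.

5.67 Å

With Z = 8 atoms per diamond cubic cell, a³ = Z·M/(N_A·ρ) = 8 × 72.63 / (6.022 × 10²³ × 5.290 g/cm³) = 1.824 × 10^-22 cm³.
a = (1.824 × 10^-22)^(1/3) = 5.671 × 10^-8 cm = 5.67 Å.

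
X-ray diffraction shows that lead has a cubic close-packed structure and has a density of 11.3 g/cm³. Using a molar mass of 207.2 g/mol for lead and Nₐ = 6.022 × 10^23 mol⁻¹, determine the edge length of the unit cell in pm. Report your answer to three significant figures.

496 pm

With Z = 4 atoms per FCC cell, a³ = Z·M/(N_A·ρ) = 4 × 207.2 / (6.022 × 10²³ × 11.30 g/cm³) = 1.218 × 10^-22 cm³.
a = (1.218 × 10^-22)^(1/3) = 4.957 × 10^-8 cm = 496 pm.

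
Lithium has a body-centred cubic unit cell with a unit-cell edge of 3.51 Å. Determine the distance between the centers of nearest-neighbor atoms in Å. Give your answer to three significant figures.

3.04 Å

In a BCC structure, atoms touch along the body diagonal, so √3·a = 4r; the nearest-neighbor distance equals 2r = 0.8660·a.
d = 0.8660 × 3.51 = 3.04 Å.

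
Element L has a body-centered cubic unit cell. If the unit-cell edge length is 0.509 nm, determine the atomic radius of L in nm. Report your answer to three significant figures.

In a BCC lattice, atoms touch along the body diagonal, so √3·a = 4r.
r = √3·a/4 = 1.7321 × 0.509 / 4 = 0.220 nm.

0.220 nm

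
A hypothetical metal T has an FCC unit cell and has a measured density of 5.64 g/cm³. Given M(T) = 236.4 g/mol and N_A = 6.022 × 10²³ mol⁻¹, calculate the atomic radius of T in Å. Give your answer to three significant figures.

For an FCC cell (Z = 4), a³ = Z·M/(N_A·ρ) = 4 × 236.4 / (6.022 × 10²³ × 5.640) = 2.784 × 10^-22 cm³, so a = 6.530 × 10^-8 cm = 6.530 Å.
Atoms touch along the face diagonal, so √2·a = 4r, so r = 0.3536 × a = 2.31 Å.

2.31 Å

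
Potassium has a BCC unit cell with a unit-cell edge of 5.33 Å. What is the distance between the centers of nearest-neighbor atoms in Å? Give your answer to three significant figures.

4.62 Å

In a BCC structure, atoms touch along the body diagonal, so √3·a = 4r; the nearest-neighbor distance equals 2r = 0.8660·a.
d = 0.8660 × 5.33 = 4.62 Å.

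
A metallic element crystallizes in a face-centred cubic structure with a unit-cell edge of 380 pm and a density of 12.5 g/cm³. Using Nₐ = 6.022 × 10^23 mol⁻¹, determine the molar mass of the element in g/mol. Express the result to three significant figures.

An FCC cell has Z = 4 atoms; a = 3.800 × 10^-8 cm.
M = ρ·N_A·a³/Z = 12.5 × 6.022 × 10²³ × 5.487 × 10^-23 / 4 = 103 g/mol.

103 g/mol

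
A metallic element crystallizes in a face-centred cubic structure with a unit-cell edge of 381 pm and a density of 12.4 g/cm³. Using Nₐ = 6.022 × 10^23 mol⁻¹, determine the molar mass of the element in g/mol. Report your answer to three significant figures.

103 g/mol

An FCC cell has Z = 4 atoms; a = 3.810 × 10^-8 cm.
M = ρ·N_A·a³/Z = 12.4 × 6.022 × 10²³ × 5.531 × 10^-23 / 4 = 103 g/mol.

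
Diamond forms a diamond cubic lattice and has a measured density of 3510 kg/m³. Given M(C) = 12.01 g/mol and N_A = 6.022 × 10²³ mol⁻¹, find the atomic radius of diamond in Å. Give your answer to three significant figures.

For a diamond cubic cell (Z = 8), a³ = Z·M/(N_A·ρ) = 8 × 12.01 / (6.022 × 10²³ × 3.510) = 4.546 × 10^-23 cm³, so a = 3.569 × 10^-8 cm = 3.569 Å.
Nearest neighbors lie along the body diagonal with √3·a = 8r, so r = 0.2165 × a = 0.773 Å.

0.773 Å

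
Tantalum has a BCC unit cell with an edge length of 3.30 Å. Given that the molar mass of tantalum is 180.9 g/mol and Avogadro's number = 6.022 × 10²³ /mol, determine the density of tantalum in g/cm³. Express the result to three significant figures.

A BCC unit cell contains Z = 2 atoms.
Cell volume: a³ = (3.30 Å)³ = (3.300 × 10^-8 cm)³ = 3.594 × 10^-23 cm³.
ρ = Z·M/(N_A·a³) = 2 × 180.9 / (6.022 × 10²³ × 3.594 × 10^-23) = 16.72 g/cm³.

16.7 g/cm³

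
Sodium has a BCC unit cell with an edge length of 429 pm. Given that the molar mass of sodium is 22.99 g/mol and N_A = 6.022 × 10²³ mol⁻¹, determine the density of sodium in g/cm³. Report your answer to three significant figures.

A BCC unit cell contains Z = 2 atoms.
Cell volume: a³ = (429 pm)³ = (4.290 × 10^-8 cm)³ = 7.895 × 10^-23 cm³.
ρ = Z·M/(N_A·a³) = 2 × 22.99 / (6.022 × 10²³ × 7.895 × 10^-23) = 0.9671 g/cm³.

0.967 g/cm³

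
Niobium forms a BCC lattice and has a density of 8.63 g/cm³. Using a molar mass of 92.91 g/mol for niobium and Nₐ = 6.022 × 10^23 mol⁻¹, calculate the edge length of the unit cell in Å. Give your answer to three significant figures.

With Z = 2 atoms per BCC cell, a³ = Z·M/(N_A·ρ) = 2 × 92.91 / (6.022 × 10²³ × 8.630 g/cm³) = 3.576 × 10^-23 cm³.
a = (3.576 × 10^-23)^(1/3) = 3.294 × 10^-8 cm = 3.29 Å.

3.29 Å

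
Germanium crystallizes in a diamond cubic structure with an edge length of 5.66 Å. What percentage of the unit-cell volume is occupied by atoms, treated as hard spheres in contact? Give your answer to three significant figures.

34.0%

In a diamond cubic lattice nearest neighbors lie along the body diagonal with √3·a = 8r, so r = 0.2165a = 1.225 Å.
Packing fraction = Z·(4/3)πr³ / a³ = 8 × (4/3)π × (1.225)³ / (5.66)³ = 0.3401 = 34.0%.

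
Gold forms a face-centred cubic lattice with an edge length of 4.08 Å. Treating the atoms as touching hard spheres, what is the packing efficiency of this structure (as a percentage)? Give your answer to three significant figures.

74.0%

In an FCC lattice atoms touch along the face diagonal, so √2·a = 4r, so r = 0.3536a = 1.442 Å.
Packing fraction = Z·(4/3)πr³ / a³ = 4 × (4/3)π × (1.442)³ / (4.08)³ = 0.7405 = 74.0%.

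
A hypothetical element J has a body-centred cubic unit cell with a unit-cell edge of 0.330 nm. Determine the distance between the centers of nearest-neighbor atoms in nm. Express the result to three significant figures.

0.286 nm

In a BCC structure, atoms touch along the body diagonal, so √3·a = 4r; the nearest-neighbor distance equals 2r = 0.8660·a.
d = 0.8660 × 0.330 = 0.286 nm.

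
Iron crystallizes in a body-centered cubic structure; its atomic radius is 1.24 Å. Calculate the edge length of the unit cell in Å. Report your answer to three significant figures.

In a BCC lattice, atoms touch along the body diagonal, so √3·a = 4r.
a = 4r/√3 = 4 × 1.24 / 1.7321 = 2.86 Å.

2.86 Å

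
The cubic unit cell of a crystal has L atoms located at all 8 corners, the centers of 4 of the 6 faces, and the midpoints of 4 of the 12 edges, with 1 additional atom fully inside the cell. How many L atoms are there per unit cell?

5

Corner atoms are shared by 8 cells (1/8 each), face atoms by 2 (1/2 each), edge atoms by 4 (1/4 each), interior atoms are unshared.
Net atoms = 8 × 1/8 + 4 × 1/2 + 4 × 1/4 + 1 = 1 + 2 + 1 + 1 = 5.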